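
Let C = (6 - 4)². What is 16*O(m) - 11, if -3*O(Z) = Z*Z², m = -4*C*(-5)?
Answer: -8192033/3 ≈ -2.7307e+6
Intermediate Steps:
C = 4 (C = 2² = 4)
m = 80 (m = -4*4*(-5) = -16*(-5) = 80)
O(Z) = -Z³/3 (O(Z) = -Z*Z²/3 = -Z³/3)
16*O(m) - 11 = 16*(-⅓*80³) - 11 = 16*(-⅓*512000) - 11 = 16*(-512000/3) - 11 = -8192000/3 - 11 = -8192033/3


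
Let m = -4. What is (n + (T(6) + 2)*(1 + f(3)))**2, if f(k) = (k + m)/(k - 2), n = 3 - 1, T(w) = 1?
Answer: 4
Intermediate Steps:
n = 2
f(k) = (-4 + k)/(-2 + k) (f(k) = (k - 4)/(k - 2) = (-4 + k)/(-2 + k))
(n + (T(6) + 2)*(1 + f(3)))**2 = (2 + (1 + 2)*(1 + (-4 + 3)/(-2 + 3)))**2 = (2 + 3*(1 - 1/1))**2 = (2 + 3*(1 + 1*(-1)))**2 = (2 + 3*(1 - 1))**2 = (2 + 3*0)**2 = (2 + 0)**2 = 2**2 = 4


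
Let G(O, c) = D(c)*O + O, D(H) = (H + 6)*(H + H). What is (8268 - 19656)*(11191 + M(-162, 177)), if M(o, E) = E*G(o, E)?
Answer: 21154081762788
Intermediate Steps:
D(H) = 2*H*(6 + H) (D(H) = (6 + H)*(2*H) = 2*H*(6 + H))
G(O, c) = O + 2*O*c*(6 + c) (G(O, c) = (2*c*(6 + c))*O + O = 2*O*c*(6 + c) + O = O + 2*O*c*(6 + c))
M(o, E) = E*o*(1 + 2*E*(6 + E)) (M(o, E) = E*(o*(1 + 2*E*(6 + E))) = E*o*(1 + 2*E*(6 + E)))
(8268 - 19656)*(11191 + M(-162, 177)) = (8268 - 19656)*(11191 + 177*(-162)*(1 + 2*177*(6 + 177))) = -11388*(11191 + 177*(-162)*(1 + 2*177*183)) = -11388*(11191 + 177*(-162)*(1 + 64782)) = -11388*(11191 + 177*(-162)*64783) = -11388*(11191 - 1857587742) = -11388*(-1857576551) = 21154081762788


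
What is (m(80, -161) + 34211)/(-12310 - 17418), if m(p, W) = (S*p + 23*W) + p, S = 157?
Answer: -10787/7432 ≈ -1.4514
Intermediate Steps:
m(p, W) = 23*W + 158*p (m(p, W) = (157*p + 23*W) + p = (23*W + 157*p) + p = 23*W + 158*p)
(m(80, -161) + 34211)/(-12310 - 17418) = ((23*(-161) + 158*80) + 34211)/(-12310 - 17418) = ((-3703 + 12640) + 34211)/(-29728) = (8937 + 34211)*(-1/29728) = 43148*(-1/29728) = -10787/7432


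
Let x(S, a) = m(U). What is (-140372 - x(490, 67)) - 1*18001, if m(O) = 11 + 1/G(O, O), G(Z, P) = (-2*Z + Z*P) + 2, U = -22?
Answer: -83943521/530 ≈ -1.5838e+5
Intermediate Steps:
G(Z, P) = 2 - 2*Z + P*Z (G(Z, P) = (-2*Z + P*Z) + 2 = 2 - 2*Z + P*Z)
m(O) = 11 + 1/(2 + O**2 - 2*O) (m(O) = 11 + 1/(2 - 2*O + O*O) = 11 + 1/(2 - 2*O + O**2) = 11 + 1/(2 + O**2 - 2*O))
x(S, a) = 5831/530 (x(S, a) = (23 - 22*(-22) + 11*(-22)**2)/(2 + (-22)**2 - 2*(-22)) = (23 + 484 + 11*484)/(2 + 484 + 44) = (23 + 484 + 5324)/530 = (1/530)*5831 = 5831/530)
(-140372 - x(490, 67)) - 1*18001 = (-140372 - 1*5831/530) - 1*18001 = (-140372 - 5831/530) - 18001 = -74402991/530 - 18001 = -83943521/530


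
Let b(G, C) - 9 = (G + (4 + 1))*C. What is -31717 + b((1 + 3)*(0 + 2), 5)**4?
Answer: 29954859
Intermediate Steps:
b(G, C) = 9 + C*(5 + G) (b(G, C) = 9 + (G + (4 + 1))*C = 9 + (G + 5)*C = 9 + (5 + G)*C = 9 + C*(5 + G))
-31717 + b((1 + 3)*(0 + 2), 5)**4 = -31717 + (9 + 5*5 + 5*((1 + 3)*(0 + 2)))**4 = -31717 + (9 + 25 + 5*(4*2))**4 = -31717 + (9 + 25 + 5*8)**4 = -31717 + (9 + 25 + 40)**4 = -31717 + 74**4 = -31717 + 29986576 = 29954859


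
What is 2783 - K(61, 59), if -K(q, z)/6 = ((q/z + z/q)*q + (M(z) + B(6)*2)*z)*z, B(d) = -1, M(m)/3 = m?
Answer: 3701045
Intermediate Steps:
M(m) = 3*m
K(q, z) = -6*z*(q*(q/z + z/q) + z*(-2 + 3*z)) (K(q, z) = -6*((q/z + z/q)*q + (3*z - 1*2)*z)*z = -6*(q*(q/z + z/q) + (3*z - 2)*z)*z = -6*(q*(q/z + z/q) + (-2 + 3*z)*z)*z = -6*(q*(q/z + z/q) + z*(-2 + 3*z))*z = -6*z*(q*(q/z + z/q) + z*(-2 + 3*z)))
2783 - K(61, 59) = 2783 - (-18*59**3 - 6*61**2 + 6*59**2) = 2783 - (-18*205379 - 6*3721 + 6*3481) = 2783 - (-3696822 - 22326 + 20886) = 2783 - 1*(-3698262) = 2783 + 3698262 = 3701045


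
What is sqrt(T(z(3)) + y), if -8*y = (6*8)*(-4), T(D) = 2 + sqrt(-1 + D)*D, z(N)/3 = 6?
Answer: sqrt(26 + 18*sqrt(17)) ≈ 10.011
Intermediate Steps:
z(N) = 18 (z(N) = 3*6 = 18)
T(D) = 2 + D*sqrt(-1 + D)
y = 24 (y = -6*8*(-4)/8 = -6*(-4) = -1/8*(-192) = 24)
sqrt(T(z(3)) + y) = sqrt((2 + 18*sqrt(-1 + 18)) + 24) = sqrt((2 + 18*sqrt(17)) + 24) = sqrt(26 + 18*sqrt(17))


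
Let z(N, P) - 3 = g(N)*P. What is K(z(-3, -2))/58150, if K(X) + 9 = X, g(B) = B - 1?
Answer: 1/29075 ≈ 3.4394e-5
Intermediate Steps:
g(B) = -1 + B
z(N, P) = 3 + P*(-1 + N) (z(N, P) = 3 + (-1 + N)*P = 3 + P*(-1 + N))
K(X) = -9 + X
K(z(-3, -2))/58150 = (-9 + (3 - 2*(-1 - 3)))/58150 = (-9 + (3 - 2*(-4)))*(1/58150) = (-9 + (3 + 8))*(1/58150) = (-9 + 11)*(1/58150) = 2*(1/58150) = 1/29075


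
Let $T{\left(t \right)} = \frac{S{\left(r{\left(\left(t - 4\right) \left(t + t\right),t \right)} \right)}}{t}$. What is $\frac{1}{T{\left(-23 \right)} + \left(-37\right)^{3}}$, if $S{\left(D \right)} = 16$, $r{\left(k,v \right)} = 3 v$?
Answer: $- \frac{23}{1165035} \approx -1.9742 \cdot 10^{-5}$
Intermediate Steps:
$T{\left(t \right)} = \frac{16}{t}$
$\frac{1}{T{\left(-23 \right)} + \left(-37\right)^{3}} = \frac{1}{\frac{16}{-23} + \left(-37\right)^{3}} = \frac{1}{16 \left(- \frac{1}{23}\right) - 50653} = \frac{1}{- \frac{16}{23} - 50653} = \frac{1}{- \frac{1165035}{23}} = - \frac{23}{1165035}$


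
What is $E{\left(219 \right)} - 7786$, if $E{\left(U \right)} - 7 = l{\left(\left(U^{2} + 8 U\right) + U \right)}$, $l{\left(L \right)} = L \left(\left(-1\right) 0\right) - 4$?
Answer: $-7783$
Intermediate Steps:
$l{\left(L \right)} = -4$ ($l{\left(L \right)} = L 0 - 4 = 0 - 4 = -4$)
$E{\left(U \right)} = 3$ ($E{\left(U \right)} = 7 - 4 = 3$)
$E{\left(219 \right)} - 7786 = 3 - 7786 = -7783$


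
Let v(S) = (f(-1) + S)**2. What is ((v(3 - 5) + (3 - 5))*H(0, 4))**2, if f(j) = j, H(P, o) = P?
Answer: 0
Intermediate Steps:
v(S) = (-1 + S)**2
((v(3 - 5) + (3 - 5))*H(0, 4))**2 = (((-1 + (3 - 5))**2 + (3 - 5))*0)**2 = (((-1 - 2)**2 - 2)*0)**2 = (((-3)**2 - 2)*0)**2 = ((9 - 2)*0)**2 = (7*0)**2 = 0**2 = 0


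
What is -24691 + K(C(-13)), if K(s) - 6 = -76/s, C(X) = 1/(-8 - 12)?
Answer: -23165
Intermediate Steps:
C(X) = -1/20 (C(X) = 1/(-20) = -1/20)
K(s) = 6 - 76/s
-24691 + K(C(-13)) = -24691 + (6 - 76/(-1/20)) = -24691 + (6 - 76*(-20)) = -24691 + (6 + 1520) = -24691 + 1526 = -23165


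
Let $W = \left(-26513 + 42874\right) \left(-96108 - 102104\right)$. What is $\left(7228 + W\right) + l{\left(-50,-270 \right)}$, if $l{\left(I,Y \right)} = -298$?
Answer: $-3242939602$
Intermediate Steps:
$W = -3242946532$ ($W = 16361 \left(-198212\right) = -3242946532$)
$\left(7228 + W\right) + l{\left(-50,-270 \right)} = \left(7228 - 3242946532\right) - 298 = -3242939304 - 298 = -3242939602$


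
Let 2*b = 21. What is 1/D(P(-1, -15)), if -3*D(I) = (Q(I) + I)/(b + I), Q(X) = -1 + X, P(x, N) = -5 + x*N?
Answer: -123/38 ≈ -3.2368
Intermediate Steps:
P(x, N) = -5 + N*x
b = 21/2 (b = (1/2)*21 = 21/2 ≈ 10.500)
D(I) = -(-1 + 2*I)/(3*(21/2 + I)) (D(I) = -((-1 + I) + I)/(3*(21/2 + I)) = -(-1 + 2*I)/(3*(21/2 + I)))
1/D(P(-1, -15)) = 1/(2*(1 - 2*(-5 - 15*(-1)))/(3*(21 + 2*(-5 - 15*(-1))))) = 1/(2*(1 - 2*(-5 + 15))/(3*(21 + 2*(-5 + 15)))) = 1/(2*(1 - 2*10)/(3*(21 + 2*10))) = 1/(2*(1 - 20)/(3*(21 + 20))) = 1/((2/3)*(-19)/41) = 1/((2/3)*(1/41)*(-19)) = 1/(-38/123) = -123/38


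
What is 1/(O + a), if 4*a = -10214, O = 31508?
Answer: 2/57909 ≈ 3.4537e-5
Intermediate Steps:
a = -5107/2 (a = (¼)*(-10214) = -5107/2 ≈ -2553.5)
1/(O + a) = 1/(31508 - 5107/2) = 1/(57909/2) = 2/57909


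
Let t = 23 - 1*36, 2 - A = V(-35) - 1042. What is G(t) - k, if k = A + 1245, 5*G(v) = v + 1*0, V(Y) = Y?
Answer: -11633/5 ≈ -2326.6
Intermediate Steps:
A = 1079 (A = 2 - (-35 - 1042) = 2 - 1*(-1077) = 2 + 1077 = 1079)
t = -13 (t = 23 - 36 = -13)
G(v) = v/5 (G(v) = (v + 1*0)/5 = (v + 0)/5 = v/5)
k = 2324 (k = 1079 + 1245 = 2324)
G(t) - k = (⅕)*(-13) - 1*2324 = -13/5 - 2324 = -11633/5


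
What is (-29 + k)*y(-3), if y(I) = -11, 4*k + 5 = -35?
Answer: 429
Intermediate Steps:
k = -10 (k = -5/4 + (¼)*(-35) = -5/4 - 35/4 = -10)
(-29 + k)*y(-3) = (-29 - 10)*(-11) = -39*(-11) = 429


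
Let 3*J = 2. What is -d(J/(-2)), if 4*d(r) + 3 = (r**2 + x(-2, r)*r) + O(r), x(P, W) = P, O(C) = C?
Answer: 23/36 ≈ 0.63889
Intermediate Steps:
J = 2/3 (J = (1/3)*2 = 2/3 ≈ 0.66667)
d(r) = -3/4 - r/4 + r**2/4 (d(r) = -3/4 + ((r**2 - 2*r) + r)/4 = -3/4 + (r**2 - r)/4 = -3/4 + (-r/4 + r**2/4) = -3/4 - r/4 + r**2/4)
-d(J/(-2)) = -(-3/4 - 1/(6*(-2)) + ((2/3)/(-2))**2/4) = -(-3/4 - (-1)/(6*2) + ((2/3)*(-1/2))**2/4) = -(-3/4 - 1/4*(-1/3) + (-1/3)**2/4) = -(-3/4 + 1/12 + (1/4)*(1/9)) = -(-3/4 + 1/12 + 1/36) = -1*(-23/36) = 23/36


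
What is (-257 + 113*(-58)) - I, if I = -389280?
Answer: 382469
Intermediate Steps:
(-257 + 113*(-58)) - I = (-257 + 113*(-58)) - 1*(-389280) = (-257 - 6554) + 389280 = -6811 + 389280 = 382469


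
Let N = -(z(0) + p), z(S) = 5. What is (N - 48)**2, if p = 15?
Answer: 4624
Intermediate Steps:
N = -20 (N = -(5 + 15) = -1*20 = -20)
(N - 48)**2 = (-20 - 48)**2 = (-68)**2 = 4624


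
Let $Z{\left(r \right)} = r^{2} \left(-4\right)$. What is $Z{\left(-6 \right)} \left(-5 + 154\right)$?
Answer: $-21456$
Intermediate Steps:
$Z{\left(r \right)} = - 4 r^{2}$
$Z{\left(-6 \right)} \left(-5 + 154\right) = - 4 \left(-6\right)^{2} \left(-5 + 154\right) = \left(-4\right) 36 \cdot 149 = \left(-144\right) 149 = -21456$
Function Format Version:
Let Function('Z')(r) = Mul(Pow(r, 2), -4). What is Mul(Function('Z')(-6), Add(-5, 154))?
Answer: -21456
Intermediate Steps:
Function('Z')(r) = Mul(-4, Pow(r, 2))
Mul(Function('Z')(-6), Add(-5, 154)) = Mul(Mul(-4, Pow(-6, 2)), Add(-5, 154)) = Mul(Mul(-4, 36), 149) = Mul(-144, 149) = -21456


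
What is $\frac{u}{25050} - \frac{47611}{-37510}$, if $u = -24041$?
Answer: $\frac{14543882}{46981275} \approx 0.30957$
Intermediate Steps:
$\frac{u}{25050} - \frac{47611}{-37510} = - \frac{24041}{25050} - \frac{47611}{-37510} = \left(-24041\right) \frac{1}{25050} - - \frac{47611}{37510} = - \frac{24041}{25050} + \frac{47611}{37510} = \frac{14543882}{46981275}$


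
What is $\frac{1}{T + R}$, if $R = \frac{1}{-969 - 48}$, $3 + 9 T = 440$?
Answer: $\frac{339}{16460} \approx 0.020595$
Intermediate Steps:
$T = \frac{437}{9}$ ($T = - \frac{1}{3} + \frac{1}{9} \cdot 440 = - \frac{1}{3} + \frac{440}{9} = \frac{437}{9} \approx 48.556$)
$R = - \frac{1}{1017}$ ($R = \frac{1}{-1017} = - \frac{1}{1017} \approx -0.00098328$)
$\frac{1}{T + R} = \frac{1}{\frac{437}{9} - \frac{1}{1017}} = \frac{1}{\frac{16460}{339}} = \frac{339}{16460}$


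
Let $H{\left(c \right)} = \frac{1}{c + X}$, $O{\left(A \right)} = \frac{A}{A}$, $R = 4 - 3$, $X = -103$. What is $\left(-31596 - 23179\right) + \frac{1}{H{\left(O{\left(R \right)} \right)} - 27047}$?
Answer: $- \frac{151112996227}{2758795} \approx -54775.0$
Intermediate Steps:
$R = 1$
$O{\left(A \right)} = 1$
$H{\left(c \right)} = \frac{1}{-103 + c}$ ($H{\left(c \right)} = \frac{1}{c - 103} = \frac{1}{-103 + c}$)
$\left(-31596 - 23179\right) + \frac{1}{H{\left(O{\left(R \right)} \right)} - 27047} = \left(-31596 - 23179\right) + \frac{1}{\frac{1}{-103 + 1} - 27047} = -54775 + \frac{1}{\frac{1}{-102} - 27047} = -54775 + \frac{1}{- \frac{1}{102} - 27047} = -54775 + \frac{1}{- \frac{2758795}{102}} = -54775 - \frac{102}{2758795} = - \frac{151112996227}{2758795}$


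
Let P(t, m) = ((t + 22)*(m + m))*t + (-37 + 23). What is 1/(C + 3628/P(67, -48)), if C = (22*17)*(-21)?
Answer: -286231/2248060088 ≈ -0.00012732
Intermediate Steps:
P(t, m) = -14 + 2*m*t*(22 + t) (P(t, m) = ((22 + t)*(2*m))*t - 14 = (2*m*(22 + t))*t - 14 = 2*m*t*(22 + t) - 14 = -14 + 2*m*t*(22 + t))
C = -7854 (C = 374*(-21) = -7854)
1/(C + 3628/P(67, -48)) = 1/(-7854 + 3628/(-14 + 2*(-48)*67² + 44*(-48)*67)) = 1/(-7854 + 3628/(-14 + 2*(-48)*4489 - 141504)) = 1/(-7854 + 3628/(-14 - 430944 - 141504)) = 1/(-7854 + 3628/(-572462)) = 1/(-7854 + 3628*(-1/572462)) = 1/(-7854 - 1814/286231) = 1/(-2248060088/286231) = -286231/2248060088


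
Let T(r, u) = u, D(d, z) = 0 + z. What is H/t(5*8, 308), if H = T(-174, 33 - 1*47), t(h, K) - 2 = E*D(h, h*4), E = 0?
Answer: -7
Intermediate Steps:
D(d, z) = z
t(h, K) = 2 (t(h, K) = 2 + 0*(h*4) = 2 + 0*(4*h) = 2 + 0 = 2)
H = -14 (H = 33 - 1*47 = 33 - 47 = -14)
H/t(5*8, 308) = -14/2 = -14*1/2 = -7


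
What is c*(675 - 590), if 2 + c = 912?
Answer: 77350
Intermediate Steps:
c = 910 (c = -2 + 912 = 910)
c*(675 - 590) = 910*(675 - 590) = 910*85 = 77350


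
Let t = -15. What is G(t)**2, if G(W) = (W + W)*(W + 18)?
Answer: 8100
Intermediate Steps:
G(W) = 2*W*(18 + W) (G(W) = (2*W)*(18 + W) = 2*W*(18 + W))
G(t)**2 = (2*(-15)*(18 - 15))**2 = (2*(-15)*3)**2 = (-90)**2 = 8100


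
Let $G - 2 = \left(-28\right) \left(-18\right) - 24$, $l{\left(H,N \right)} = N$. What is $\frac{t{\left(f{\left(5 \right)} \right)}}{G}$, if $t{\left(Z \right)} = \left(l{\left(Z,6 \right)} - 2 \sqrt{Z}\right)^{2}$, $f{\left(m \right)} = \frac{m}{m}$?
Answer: $\frac{8}{241} \approx 0.033195$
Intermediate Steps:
$f{\left(m \right)} = 1$
$G = 482$ ($G = 2 - -480 = 2 + \left(504 - 24\right) = 2 + 480 = 482$)
$t{\left(Z \right)} = \left(6 - 2 \sqrt{Z}\right)^{2}$
$\frac{t{\left(f{\left(5 \right)} \right)}}{G} = \frac{4 \left(-3 + \sqrt{1}\right)^{2}}{482} = 4 \left(-3 + 1\right)^{2} \cdot \frac{1}{482} = 4 \left(-2\right)^{2} \cdot \frac{1}{482} = 4 \cdot 4 \cdot \frac{1}{482} = 16 \cdot \frac{1}{482} = \frac{8}{241}$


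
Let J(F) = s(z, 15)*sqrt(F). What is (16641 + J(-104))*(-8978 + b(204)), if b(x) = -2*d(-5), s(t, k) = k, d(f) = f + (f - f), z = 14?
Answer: -149236488 - 269040*I*sqrt(26) ≈ -1.4924e+8 - 1.3718e+6*I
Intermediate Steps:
d(f) = f (d(f) = f + 0 = f)
b(x) = 10 (b(x) = -2*(-5) = 10)
J(F) = 15*sqrt(F)
(16641 + J(-104))*(-8978 + b(204)) = (16641 + 15*sqrt(-104))*(-8978 + 10) = (16641 + 15*(2*I*sqrt(26)))*(-8968) = (16641 + 30*I*sqrt(26))*(-8968) = -149236488 - 269040*I*sqrt(26)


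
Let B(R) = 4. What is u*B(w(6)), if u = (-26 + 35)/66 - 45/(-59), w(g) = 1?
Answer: 2334/649 ≈ 3.5963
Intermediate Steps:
u = 1167/1298 (u = 9*(1/66) - 45*(-1/59) = 3/22 + 45/59 = 1167/1298 ≈ 0.89908)
u*B(w(6)) = (1167/1298)*4 = 2334/649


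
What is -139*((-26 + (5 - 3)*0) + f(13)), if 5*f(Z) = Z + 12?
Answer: 2919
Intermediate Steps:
f(Z) = 12/5 + Z/5 (f(Z) = (Z + 12)/5 = (12 + Z)/5 = 12/5 + Z/5)
-139*((-26 + (5 - 3)*0) + f(13)) = -139*((-26 + (5 - 3)*0) + (12/5 + (⅕)*13)) = -139*((-26 + 2*0) + (12/5 + 13/5)) = -139*((-26 + 0) + 5) = -139*(-26 + 5) = -139*(-21) = 2919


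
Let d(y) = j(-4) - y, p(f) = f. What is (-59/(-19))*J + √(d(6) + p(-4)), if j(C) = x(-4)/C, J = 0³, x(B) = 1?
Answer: I*√41/2 ≈ 3.2016*I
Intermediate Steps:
J = 0
j(C) = 1/C
d(y) = -¼ - y (d(y) = 1/(-4) - y = -¼ - y)
(-59/(-19))*J + √(d(6) + p(-4)) = -59/(-19)*0 + √((-¼ - 1*6) - 4) = -59*(-1/19)*0 + √((-¼ - 6) - 4) = (59/19)*0 + √(-25/4 - 4) = 0 + √(-41/4) = 0 + I*√41/2 = I*√41/2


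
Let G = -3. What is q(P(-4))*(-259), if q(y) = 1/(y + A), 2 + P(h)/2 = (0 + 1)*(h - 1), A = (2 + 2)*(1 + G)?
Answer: 259/22 ≈ 11.773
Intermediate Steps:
A = -8 (A = (2 + 2)*(1 - 3) = 4*(-2) = -8)
P(h) = -6 + 2*h (P(h) = -4 + 2*((0 + 1)*(h - 1)) = -4 + 2*(1*(-1 + h)) = -4 + 2*(-1 + h) = -4 + (-2 + 2*h) = -6 + 2*h)
q(y) = 1/(-8 + y) (q(y) = 1/(y - 8) = 1/(-8 + y))
q(P(-4))*(-259) = -259/(-8 + (-6 + 2*(-4))) = -259/(-8 + (-6 - 8)) = -259/(-8 - 14) = -259/(-22) = -1/22*(-259) = 259/22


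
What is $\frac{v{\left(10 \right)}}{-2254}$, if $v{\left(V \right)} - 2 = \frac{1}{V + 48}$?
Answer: $- \frac{117}{130732} \approx -0.00089496$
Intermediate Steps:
$v{\left(V \right)} = 2 + \frac{1}{48 + V}$ ($v{\left(V \right)} = 2 + \frac{1}{V + 48} = 2 + \frac{1}{48 + V}$)
$\frac{v{\left(10 \right)}}{-2254} = \frac{\frac{1}{48 + 10} \left(97 + 2 \cdot 10\right)}{-2254} = \frac{97 + 20}{58} \left(- \frac{1}{2254}\right) = \frac{1}{58} \cdot 117 \left(- \frac{1}{2254}\right) = \frac{117}{58} \left(- \frac{1}{2254}\right) = - \frac{117}{130732}$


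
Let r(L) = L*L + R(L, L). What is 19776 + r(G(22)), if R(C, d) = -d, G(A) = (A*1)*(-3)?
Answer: 24198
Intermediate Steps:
G(A) = -3*A (G(A) = A*(-3) = -3*A)
r(L) = L² - L (r(L) = L*L - L = L² - L)
19776 + r(G(22)) = 19776 + (-3*22)*(-1 - 3*22) = 19776 - 66*(-1 - 66) = 19776 - 66*(-67) = 19776 + 4422 = 24198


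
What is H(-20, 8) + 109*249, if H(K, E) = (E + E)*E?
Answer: 27269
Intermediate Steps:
H(K, E) = 2*E**2 (H(K, E) = (2*E)*E = 2*E**2)
H(-20, 8) + 109*249 = 2*8**2 + 109*249 = 2*64 + 27141 = 128 + 27141 = 27269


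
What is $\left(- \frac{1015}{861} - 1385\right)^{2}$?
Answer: $\frac{29070250000}{15129} \approx 1.9215 \cdot 10^{6}$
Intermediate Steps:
$\left(- \frac{1015}{861} - 1385\right)^{2} = \left(\left(-1015\right) \frac{1}{861} - 1385\right)^{2} = \left(- \frac{145}{123} - 1385\right)^{2} = \left(- \frac{170500}{123}\right)^{2} = \frac{29070250000}{15129}$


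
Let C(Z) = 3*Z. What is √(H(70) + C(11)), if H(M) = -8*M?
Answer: I*√527 ≈ 22.956*I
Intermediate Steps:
√(H(70) + C(11)) = √(-8*70 + 3*11) = √(-560 + 33) = √(-527) = I*√527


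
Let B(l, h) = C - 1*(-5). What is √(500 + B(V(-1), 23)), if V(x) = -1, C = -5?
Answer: 10*√5 ≈ 22.361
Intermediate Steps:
B(l, h) = 0 (B(l, h) = -5 - 1*(-5) = -5 + 5 = 0)
√(500 + B(V(-1), 23)) = √(500 + 0) = √500 = 10*√5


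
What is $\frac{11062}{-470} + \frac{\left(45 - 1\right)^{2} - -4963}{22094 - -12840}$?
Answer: $- \frac{191598689}{8209490} \approx -23.339$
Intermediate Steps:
$\frac{11062}{-470} + \frac{\left(45 - 1\right)^{2} - -4963}{22094 - -12840} = 11062 \left(- \frac{1}{470}\right) + \frac{44^{2} + 4963}{22094 + 12840} = - \frac{5531}{235} + \frac{1936 + 4963}{34934} = - \frac{5531}{235} + 6899 \cdot \frac{1}{34934} = - \frac{5531}{235} + \frac{6899}{34934} = - \frac{191598689}{8209490}$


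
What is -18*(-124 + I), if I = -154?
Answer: 5004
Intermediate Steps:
-18*(-124 + I) = -18*(-124 - 154) = -18*(-278) = 5004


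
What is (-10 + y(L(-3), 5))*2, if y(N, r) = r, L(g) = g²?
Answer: -10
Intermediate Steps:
(-10 + y(L(-3), 5))*2 = (-10 + 5)*2 = -5*2 = -10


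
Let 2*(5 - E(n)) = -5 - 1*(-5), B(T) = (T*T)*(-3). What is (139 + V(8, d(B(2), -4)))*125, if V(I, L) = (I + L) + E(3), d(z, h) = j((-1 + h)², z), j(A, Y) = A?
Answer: 22125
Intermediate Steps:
B(T) = -3*T² (B(T) = T²*(-3) = -3*T²)
E(n) = 5 (E(n) = 5 - (-5 - 1*(-5))/2 = 5 - (-5 + 5)/2 = 5 - ½*0 = 5 + 0 = 5)
d(z, h) = (-1 + h)²
V(I, L) = 5 + I + L (V(I, L) = (I + L) + 5 = 5 + I + L)
(139 + V(8, d(B(2), -4)))*125 = (139 + (5 + 8 + (-1 - 4)²))*125 = (139 + (5 + 8 + (-5)²))*125 = (139 + (5 + 8 + 25))*125 = (139 + 38)*125 = 177*125 = 22125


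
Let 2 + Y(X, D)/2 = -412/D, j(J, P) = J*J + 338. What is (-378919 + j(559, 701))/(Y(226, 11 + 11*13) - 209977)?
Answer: 5089700/16168949 ≈ 0.31478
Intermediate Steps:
j(J, P) = 338 + J² (j(J, P) = J² + 338 = 338 + J²)
Y(X, D) = -4 - 824/D (Y(X, D) = -4 + 2*(-412/D) = -4 - 824/D)
(-378919 + j(559, 701))/(Y(226, 11 + 11*13) - 209977) = (-378919 + (338 + 559²))/((-4 - 824/(11 + 11*13)) - 209977) = (-378919 + (338 + 312481))/((-4 - 824/(11 + 143)) - 209977) = (-378919 + 312819)/((-4 - 824/154) - 209977) = -66100/((-4 - 824*1/154) - 209977) = -66100/((-4 - 412/77) - 209977) = -66100/(-720/77 - 209977) = -66100/(-16168949/77) = -66100*(-77/16168949) = 5089700/16168949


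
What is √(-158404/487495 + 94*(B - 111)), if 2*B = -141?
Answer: I*√4054647330459505/487495 ≈ 130.62*I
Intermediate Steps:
B = -141/2 (B = (½)*(-141) = -141/2 ≈ -70.500)
√(-158404/487495 + 94*(B - 111)) = √(-158404/487495 + 94*(-141/2 - 111)) = √(-158404*1/487495 + 94*(-363/2)) = √(-158404/487495 - 17061) = √(-8317310599/487495) = I*√4054647330459505/487495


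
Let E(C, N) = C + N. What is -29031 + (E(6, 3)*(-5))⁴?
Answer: 4071594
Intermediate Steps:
-29031 + (E(6, 3)*(-5))⁴ = -29031 + ((6 + 3)*(-5))⁴ = -29031 + (9*(-5))⁴ = -29031 + (-45)⁴ = -29031 + 4100625 = 4071594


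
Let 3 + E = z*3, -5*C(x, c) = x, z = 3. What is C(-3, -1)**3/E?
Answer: 9/250 ≈ 0.036000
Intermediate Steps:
C(x, c) = -x/5
E = 6 (E = -3 + 3*3 = -3 + 9 = 6)
C(-3, -1)**3/E = (-1/5*(-3))**3/6 = (3/5)**3/6 = (1/6)*(27/125) = 9/250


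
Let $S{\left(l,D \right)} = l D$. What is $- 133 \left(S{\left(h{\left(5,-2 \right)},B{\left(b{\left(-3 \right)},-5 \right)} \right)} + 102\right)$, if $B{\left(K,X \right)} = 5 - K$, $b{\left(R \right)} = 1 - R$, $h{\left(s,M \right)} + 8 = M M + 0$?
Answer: $-13034$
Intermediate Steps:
$h{\left(s,M \right)} = -8 + M^{2}$ ($h{\left(s,M \right)} = -8 + \left(M M + 0\right) = -8 + \left(M^{2} + 0\right) = -8 + M^{2}$)
$S{\left(l,D \right)} = D l$
$- 133 \left(S{\left(h{\left(5,-2 \right)},B{\left(b{\left(-3 \right)},-5 \right)} \right)} + 102\right) = - 133 \left(\left(5 - \left(1 - -3\right)\right) \left(-8 + \left(-2\right)^{2}\right) + 102\right) = - 133 \left(\left(5 - \left(1 + 3\right)\right) \left(-8 + 4\right) + 102\right) = - 133 \left(\left(5 - 4\right) \left(-4\right) + 102\right) = - 133 \left(1 \left(-4\right) + 102\right) = - 133 \left(-4 + 102\right) = \left(-133\right) 98 = -13034$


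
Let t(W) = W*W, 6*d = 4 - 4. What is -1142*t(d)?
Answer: 0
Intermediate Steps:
d = 0 (d = (4 - 4)/6 = (1/6)*0 = 0)
t(W) = W**2
-1142*t(d) = -1142*0**2 = -1142*0 = 0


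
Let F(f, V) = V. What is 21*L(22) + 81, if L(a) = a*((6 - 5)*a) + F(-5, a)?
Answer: 10707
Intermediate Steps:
L(a) = a + a**2 (L(a) = a*((6 - 5)*a) + a = a*(1*a) + a = a*a + a = a**2 + a = a + a**2)
21*L(22) + 81 = 21*(22*(1 + 22)) + 81 = 21*(22*23) + 81 = 21*506 + 81 = 10626 + 81 = 10707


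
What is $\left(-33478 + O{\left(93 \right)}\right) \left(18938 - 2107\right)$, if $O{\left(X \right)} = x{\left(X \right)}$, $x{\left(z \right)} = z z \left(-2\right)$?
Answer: $-854610856$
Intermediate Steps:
$x{\left(z \right)} = - 2 z^{2}$ ($x{\left(z \right)} = z^{2} \left(-2\right) = - 2 z^{2}$)
$O{\left(X \right)} = - 2 X^{2}$
$\left(-33478 + O{\left(93 \right)}\right) \left(18938 - 2107\right) = \left(-33478 - 2 \cdot 93^{2}\right) \left(18938 - 2107\right) = \left(-33478 - 17298\right) 16831 = \left(-50776\right) 16831 = -854610856$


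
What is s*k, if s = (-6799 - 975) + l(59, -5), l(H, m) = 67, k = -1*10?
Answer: 77070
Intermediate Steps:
k = -10
s = -7707 (s = (-6799 - 975) + 67 = -7774 + 67 = -7707)
s*k = -7707*(-10) = 77070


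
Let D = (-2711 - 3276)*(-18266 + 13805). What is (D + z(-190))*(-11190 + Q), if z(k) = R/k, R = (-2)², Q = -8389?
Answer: -49677026520877/95 ≈ -5.2292e+11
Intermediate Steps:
R = 4
z(k) = 4/k
D = 26708007 (D = -5987*(-4461) = 26708007)
(D + z(-190))*(-11190 + Q) = (26708007 + 4/(-190))*(-11190 - 8389) = (26708007 + 4*(-1/190))*(-19579) = (26708007 - 2/95)*(-19579) = (2537260663/95)*(-19579) = -49677026520877/95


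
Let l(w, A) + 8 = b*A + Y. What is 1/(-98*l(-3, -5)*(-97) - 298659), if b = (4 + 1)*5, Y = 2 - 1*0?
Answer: -1/1543945 ≈ -6.4769e-7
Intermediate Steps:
Y = 2 (Y = 2 + 0 = 2)
b = 25 (b = 5*5 = 25)
l(w, A) = -6 + 25*A (l(w, A) = -8 + (25*A + 2) = -8 + (2 + 25*A) = -6 + 25*A)
1/(-98*l(-3, -5)*(-97) - 298659) = 1/(-98*(-6 + 25*(-5))*(-97) - 298659) = 1/(-98*(-6 - 125)*(-97) - 298659) = 1/(-98*(-131)*(-97) - 298659) = 1/(12838*(-97) - 298659) = 1/(-1245286 - 298659) = 1/(-1543945) = -1/1543945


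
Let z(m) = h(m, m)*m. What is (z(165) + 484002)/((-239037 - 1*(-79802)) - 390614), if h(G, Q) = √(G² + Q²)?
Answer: -161334/183283 - 9075*√2/183283 ≈ -0.95027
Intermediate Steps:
z(m) = m*√2*√(m²) (z(m) = √(m² + m²)*m = √(2*m²)*m = (√2*√(m²))*m = m*√2*√(m²))
(z(165) + 484002)/((-239037 - 1*(-79802)) - 390614) = (165*√2*√(165²) + 484002)/((-239037 - 1*(-79802)) - 390614) = (165*√2*√27225 + 484002)/((-239037 + 79802) - 390614) = (165*√2*165 + 484002)/(-159235 - 390614) = (27225*√2 + 484002)/(-549849) = (484002 + 27225*√2)*(-1/549849) = -161334/183283 - 9075*√2/183283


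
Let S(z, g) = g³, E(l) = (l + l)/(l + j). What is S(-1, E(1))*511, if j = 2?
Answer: 4088/27 ≈ 151.41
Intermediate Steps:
E(l) = 2*l/(2 + l) (E(l) = (l + l)/(l + 2) = (2*l)/(2 + l) = 2*l/(2 + l))
S(-1, E(1))*511 = (2*1/(2 + 1))³*511 = (2*1/3)³*511 = (2*1*(⅓))³*511 = (⅔)³*511 = (8/27)*511 = 4088/27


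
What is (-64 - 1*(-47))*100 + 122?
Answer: -1578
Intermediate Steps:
(-64 - 1*(-47))*100 + 122 = (-64 + 47)*100 + 122 = -17*100 + 122 = -1700 + 122 = -1578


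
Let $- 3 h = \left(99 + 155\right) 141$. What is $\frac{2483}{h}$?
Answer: $- \frac{2483}{11938} \approx -0.20799$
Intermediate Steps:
$h = -11938$ ($h = - \frac{\left(99 + 155\right) 141}{3} = - \frac{254 \cdot 141}{3} = \left(- \frac{1}{3}\right) 35814 = -11938$)
$\frac{2483}{h} = \frac{2483}{-11938} = 2483 \left(- \frac{1}{11938}\right) = - \frac{2483}{11938}$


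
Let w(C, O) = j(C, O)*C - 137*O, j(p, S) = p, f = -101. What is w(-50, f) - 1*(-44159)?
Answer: 60496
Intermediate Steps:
w(C, O) = C² - 137*O (w(C, O) = C*C - 137*O = C² - 137*O)
w(-50, f) - 1*(-44159) = ((-50)² - 137*(-101)) - 1*(-44159) = (2500 + 13837) + 44159 = 16337 + 44159 = 60496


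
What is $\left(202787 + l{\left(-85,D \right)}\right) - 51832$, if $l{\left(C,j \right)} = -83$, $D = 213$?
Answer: $150872$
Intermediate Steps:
$\left(202787 + l{\left(-85,D \right)}\right) - 51832 = \left(202787 - 83\right) - 51832 = 202704 - 51832 = 150872$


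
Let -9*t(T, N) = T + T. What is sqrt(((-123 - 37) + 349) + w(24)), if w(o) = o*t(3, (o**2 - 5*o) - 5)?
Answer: sqrt(173) ≈ 13.153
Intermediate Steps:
t(T, N) = -2*T/9 (t(T, N) = -(T + T)/9 = -2*T/9)
w(o) = -2*o/3 (w(o) = o*(-2/9*3) = o*(-2/3) = -2*o/3)
sqrt(((-123 - 37) + 349) + w(24)) = sqrt(((-123 - 37) + 349) - 2/3*24) = sqrt((-160 + 349) - 16) = sqrt(189 - 16) = sqrt(173)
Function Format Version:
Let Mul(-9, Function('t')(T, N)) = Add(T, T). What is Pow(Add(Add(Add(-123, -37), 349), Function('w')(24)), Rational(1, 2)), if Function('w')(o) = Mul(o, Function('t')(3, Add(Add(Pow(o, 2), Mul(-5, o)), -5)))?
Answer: Pow(173, Rational(1, 2)) ≈ 13.153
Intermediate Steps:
Function('t')(T, N) = Mul(Rational(-2, 9), T) (Function('t')(T, N) = Mul(Rational(-1, 9), Add(T, T)) = Mul(Rational(-1, 9), Mul(2, T)) = Mul(Rational(-2, 9), T))
Function('w')(o) = Mul(Rational(-2, 3), o) (Function('w')(o) = Mul(o, Mul(Rational(-2, 9), 3)) = Mul(o, Rational(-2, 3)) = Mul(Rational(-2, 3), o))
Pow(Add(Add(Add(-123, -37), 349), Function('w')(24)), Rational(1, 2)) = Pow(Add(Add(Add(-123, -37), 349), Mul(Rational(-2, 3), 24)), Rational(1, 2)) = Pow(Add(Add(-160, 349), -16), Rational(1, 2)) = Pow(Add(189, -16), Rational(1, 2)) = Pow(173, Rational(1, 2))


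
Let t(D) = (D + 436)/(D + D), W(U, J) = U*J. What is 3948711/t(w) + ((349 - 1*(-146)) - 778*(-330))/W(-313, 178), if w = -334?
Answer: -24493168997807/947138 ≈ -2.5860e+7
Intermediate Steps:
W(U, J) = J*U
t(D) = (436 + D)/(2*D) (t(D) = (436 + D)/((2*D)) = (436 + D)*(1/(2*D)) = (436 + D)/(2*D))
3948711/t(w) + ((349 - 1*(-146)) - 778*(-330))/W(-313, 178) = 3948711/(((½)*(436 - 334)/(-334))) + ((349 - 1*(-146)) - 778*(-330))/((178*(-313))) = 3948711/(((½)*(-1/334)*102)) + ((349 + 146) + 256740)/(-55714) = 3948711/(-51/334) + (495 + 256740)*(-1/55714) = 3948711*(-334/51) + 257235*(-1/55714) = -439623158/17 - 257235/55714 = -24493168997807/947138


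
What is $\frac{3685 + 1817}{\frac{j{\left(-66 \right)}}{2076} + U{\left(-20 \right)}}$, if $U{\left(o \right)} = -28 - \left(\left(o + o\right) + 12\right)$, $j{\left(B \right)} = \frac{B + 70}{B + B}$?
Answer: $-376931016$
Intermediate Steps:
$j{\left(B \right)} = \frac{70 + B}{2 B}$
$U{\left(o \right)} = -40 - 2 o$ ($U{\left(o \right)} = -28 - \left(2 o + 12\right) = -28 - \left(12 + 2 o\right) = -40 - 2 o$)
$\frac{3685 + 1817}{\frac{j{\left(-66 \right)}}{2076} + U{\left(-20 \right)}} = \frac{3685 + 1817}{\frac{\frac{1}{2} \frac{1}{-66} \left(70 - 66\right)}{2076} - 0} = \frac{5502}{\frac{1}{2} \left(- \frac{1}{66}\right) 4 \cdot \frac{1}{2076} + \left(-40 + 40\right)} = \frac{5502}{\left(- \frac{1}{33}\right) \frac{1}{2076} + 0} = \frac{5502}{- \frac{1}{68508} + 0} = \frac{5502}{- \frac{1}{68508}} = 5502 \left(-68508\right) = -376931016$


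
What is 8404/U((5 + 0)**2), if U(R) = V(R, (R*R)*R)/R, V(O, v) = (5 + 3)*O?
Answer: 2101/2 ≈ 1050.5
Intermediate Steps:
V(O, v) = 8*O
U(R) = 8 (U(R) = (8*R)/R = 8)
8404/U((5 + 0)**2) = 8404/8 = 8404*(1/8) = 2101/2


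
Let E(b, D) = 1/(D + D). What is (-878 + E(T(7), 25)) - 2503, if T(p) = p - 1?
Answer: -169049/50 ≈ -3381.0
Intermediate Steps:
T(p) = -1 + p
E(b, D) = 1/(2*D)
(-878 + E(T(7), 25)) - 2503 = (-878 + (½)/25) - 2503 = (-878 + (½)*(1/25)) - 2503 = (-878 + 1/50) - 2503 = -43899/50 - 2503 = -169049/50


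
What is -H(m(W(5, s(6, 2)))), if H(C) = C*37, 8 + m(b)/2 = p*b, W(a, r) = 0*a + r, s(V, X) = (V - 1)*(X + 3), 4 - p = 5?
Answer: 2442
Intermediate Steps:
p = -1 (p = 4 - 1*5 = 4 - 5 = -1)
s(V, X) = (-1 + V)*(3 + X)
W(a, r) = r (W(a, r) = 0 + r = r)
m(b) = -16 - 2*b (m(b) = -16 + 2*(-b) = -16 - 2*b)
H(C) = 37*C
-H(m(W(5, s(6, 2)))) = -37*(-16 - 2*(-3 - 1*2 + 3*6 + 6*2)) = -37*(-16 - 2*(-3 - 2 + 18 + 12)) = -37*(-16 - 2*25) = -37*(-16 - 50) = -37*(-66) = -1*(-2442) = 2442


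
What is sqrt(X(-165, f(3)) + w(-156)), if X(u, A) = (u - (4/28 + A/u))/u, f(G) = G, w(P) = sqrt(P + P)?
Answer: sqrt(148337 + 296450*I*sqrt(78))/385 ≈ 3.0572 + 2.8889*I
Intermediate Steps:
w(P) = sqrt(2)*sqrt(P) (w(P) = sqrt(2*P) = sqrt(2)*sqrt(P))
X(u, A) = (-1/7 + u - A/u)/u (X(u, A) = (u - (4*(1/28) + A/u))/u = (u - (1/7 + A/u))/u = (u + (-1/7 - A/u))/u = (-1/7 + u - A/u)/u)
sqrt(X(-165, f(3)) + w(-156)) = sqrt(((-165)**2 - 1*3 - 1/7*(-165))/(-165)**2 + sqrt(2)*sqrt(-156)) = sqrt((27225 - 3 + 165/7)/27225 + sqrt(2)*(2*I*sqrt(39))) = sqrt((1/27225)*(190719/7) + 2*I*sqrt(78)) = sqrt(21191/21175 + 2*I*sqrt(78))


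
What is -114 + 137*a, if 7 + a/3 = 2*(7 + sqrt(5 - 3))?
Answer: 2763 + 822*sqrt(2) ≈ 3925.5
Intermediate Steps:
a = 21 + 6*sqrt(2) (a = -21 + 3*(2*(7 + sqrt(5 - 3))) = -21 + 3*(2*(7 + sqrt(2))) = -21 + 3*(14 + 2*sqrt(2)) = -21 + (42 + 6*sqrt(2)) = 21 + 6*sqrt(2) ≈ 29.485)
-114 + 137*a = -114 + 137*(21 + 6*sqrt(2)) = -114 + (2877 + 822*sqrt(2)) = 2763 + 822*sqrt(2)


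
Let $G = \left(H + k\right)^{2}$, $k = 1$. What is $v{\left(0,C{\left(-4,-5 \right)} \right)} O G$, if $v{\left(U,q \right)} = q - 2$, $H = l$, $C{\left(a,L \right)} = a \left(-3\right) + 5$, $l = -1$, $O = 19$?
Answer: $0$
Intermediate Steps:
$C{\left(a,L \right)} = 5 - 3 a$ ($C{\left(a,L \right)} = - 3 a + 5 = 5 - 3 a$)
$H = -1$
$v{\left(U,q \right)} = -2 + q$
$G = 0$ ($G = \left(-1 + 1\right)^{2} = 0^{2} = 0$)
$v{\left(0,C{\left(-4,-5 \right)} \right)} O G = \left(-2 + \left(5 - -12\right)\right) 19 \cdot 0 = \left(-2 + \left(5 + 12\right)\right) 19 \cdot 0 = \left(-2 + 17\right) 19 \cdot 0 = 15 \cdot 19 \cdot 0 = 285 \cdot 0 = 0$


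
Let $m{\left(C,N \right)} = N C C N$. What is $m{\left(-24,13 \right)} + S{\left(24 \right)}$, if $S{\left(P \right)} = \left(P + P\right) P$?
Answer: $98496$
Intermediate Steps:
$m{\left(C,N \right)} = C^{2} N^{2}$ ($m{\left(C,N \right)} = C N C N = C^{2} N^{2}$)
$S{\left(P \right)} = 2 P^{2}$ ($S{\left(P \right)} = 2 P P = 2 P^{2}$)
$m{\left(-24,13 \right)} + S{\left(24 \right)} = \left(-24\right)^{2} \cdot 13^{2} + 2 \cdot 24^{2} = 576 \cdot 169 + 2 \cdot 576 = 97344 + 1152 = 98496$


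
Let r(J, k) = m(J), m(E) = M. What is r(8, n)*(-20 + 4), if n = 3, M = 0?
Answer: 0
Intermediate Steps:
m(E) = 0
r(J, k) = 0
r(8, n)*(-20 + 4) = 0*(-20 + 4) = 0*(-16) = 0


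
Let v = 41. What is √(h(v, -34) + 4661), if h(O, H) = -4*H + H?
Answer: √4763 ≈ 69.015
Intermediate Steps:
h(O, H) = -3*H
√(h(v, -34) + 4661) = √(-3*(-34) + 4661) = √(102 + 4661) = √4763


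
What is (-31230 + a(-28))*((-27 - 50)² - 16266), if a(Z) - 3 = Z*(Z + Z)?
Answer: 306585083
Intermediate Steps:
a(Z) = 3 + 2*Z² (a(Z) = 3 + Z*(Z + Z) = 3 + Z*(2*Z) = 3 + 2*Z²)
(-31230 + a(-28))*((-27 - 50)² - 16266) = (-31230 + (3 + 2*(-28)²))*((-27 - 50)² - 16266) = (-31230 + (3 + 2*784))*((-77)² - 16266) = (-31230 + (3 + 1568))*(5929 - 16266) = (-31230 + 1571)*(-10337) = -29659*(-10337) = 306585083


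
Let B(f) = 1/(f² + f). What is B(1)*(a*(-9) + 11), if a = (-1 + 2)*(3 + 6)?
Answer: -35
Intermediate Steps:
B(f) = 1/(f + f²)
a = 9 (a = 1*9 = 9)
B(1)*(a*(-9) + 11) = (1/(1*(1 + 1)))*(9*(-9) + 11) = (1/2)*(-81 + 11) = (1*(½))*(-70) = (½)*(-70) = -35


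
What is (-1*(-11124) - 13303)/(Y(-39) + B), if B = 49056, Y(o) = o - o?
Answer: -2179/49056 ≈ -0.044419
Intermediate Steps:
Y(o) = 0
(-1*(-11124) - 13303)/(Y(-39) + B) = (-1*(-11124) - 13303)/(0 + 49056) = (11124 - 13303)/49056 = -2179*1/49056 = -2179/49056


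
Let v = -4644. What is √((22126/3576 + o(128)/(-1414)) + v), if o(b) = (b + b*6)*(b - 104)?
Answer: I*√37936106577519/90294 ≈ 68.213*I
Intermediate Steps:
o(b) = 7*b*(-104 + b) (o(b) = (b + 6*b)*(-104 + b) = (7*b)*(-104 + b) = 7*b*(-104 + b))
√((22126/3576 + o(128)/(-1414)) + v) = √((22126/3576 + (7*128*(-104 + 128))/(-1414)) - 4644) = √((22126*(1/3576) + (7*128*24)*(-1/1414)) - 4644) = √((11063/1788 + 21504*(-1/1414)) - 4644) = √((11063/1788 - 1536/101) - 4644) = √(-1629005/180588 - 4644) = √(-840279677/180588) = I*√37936106577519/90294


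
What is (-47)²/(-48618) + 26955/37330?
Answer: 61401811/90745497 ≈ 0.67664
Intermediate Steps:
(-47)²/(-48618) + 26955/37330 = 2209*(-1/48618) + 26955*(1/37330) = -2209/48618 + 5391/7466 = 61401811/90745497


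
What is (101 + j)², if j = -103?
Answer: 4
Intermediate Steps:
(101 + j)² = (101 - 103)² = (-2)² = 4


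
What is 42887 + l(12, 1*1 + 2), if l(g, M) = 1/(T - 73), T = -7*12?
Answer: 6733258/157 ≈ 42887.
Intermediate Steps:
T = -84
l(g, M) = -1/157 (l(g, M) = 1/(-84 - 73) = 1/(-157) = -1/157)
42887 + l(12, 1*1 + 2) = 42887 - 1/157 = 6733258/157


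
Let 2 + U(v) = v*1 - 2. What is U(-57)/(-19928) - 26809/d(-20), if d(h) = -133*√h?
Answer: 61/19928 - 1411*I*√5/70 ≈ 0.003061 - 45.073*I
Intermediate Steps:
U(v) = -4 + v (U(v) = -2 + (v*1 - 2) = -2 + (v - 2) = -2 + (-2 + v) = -4 + v)
U(-57)/(-19928) - 26809/d(-20) = (-4 - 57)/(-19928) - 26809*I*√5/1330 = -61*(-1/19928) - 26809*I*√5/1330 = 61/19928 - 26809*I*√5/1330 = 61/19928 - 1411*I*√5/70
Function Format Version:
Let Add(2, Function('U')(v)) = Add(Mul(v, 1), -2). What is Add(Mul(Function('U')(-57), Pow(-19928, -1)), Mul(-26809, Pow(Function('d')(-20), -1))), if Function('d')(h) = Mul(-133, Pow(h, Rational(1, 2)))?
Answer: Add(Rational(61, 19928), Mul(Rational(-1411, 70), I, Pow(5, Rational(1, 2)))) ≈ Add(0.0030610, Mul(-45.073, I))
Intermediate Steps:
Function('U')(v) = Add(-4, v) (Function('U')(v) = Add(-2, Add(Mul(v, 1), -2)) = Add(-2, Add(v, -2)) = Add(-2, Add(-2, v)) = Add(-4, v))
Add(Mul(Function('U')(-57), Pow(-19928, -1)), Mul(-26809, Pow(Function('d')(-20), -1))) = Add(Mul(Add(-4, -57), Pow(-19928, -1)), Mul(-26809, Pow(Mul(-133, Pow(-20, Rational(1, 2))), -1))) = Add(Mul(-61, Rational(-1, 19928)), Mul(-26809, Pow(Mul(-133, Mul(2, I, Pow(5, Rational(1, 2)))), -1))) = Add(Rational(61, 19928), Mul(-26809, Pow(Mul(-266, I, Pow(5, Rational(1, 2))), -1))) = Add(Rational(61, 19928), Mul(-26809, Mul(Rational(1, 1330), I, Pow(5, Rational(1, 2))))) = Add(Rational(61, 19928), Mul(Rational(-1411, 70), I, Pow(5, Rational(1, 2))))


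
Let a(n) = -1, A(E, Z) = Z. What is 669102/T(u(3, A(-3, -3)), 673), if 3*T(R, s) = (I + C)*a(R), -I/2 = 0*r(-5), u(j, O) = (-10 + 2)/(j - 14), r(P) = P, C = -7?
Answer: 286758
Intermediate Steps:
u(j, O) = -8/(-14 + j)
I = 0 (I = -0*(-5) = -2*0 = 0)
T(R, s) = 7/3 (T(R, s) = ((0 - 7)*(-1))/3 = (-7*(-1))/3 = (⅓)*7 = 7/3)
669102/T(u(3, A(-3, -3)), 673) = 669102/(7/3) = 669102*(3/7) = 286758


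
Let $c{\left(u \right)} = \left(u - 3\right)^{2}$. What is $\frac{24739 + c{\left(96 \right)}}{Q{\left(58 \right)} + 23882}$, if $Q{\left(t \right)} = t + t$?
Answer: $\frac{16694}{11999} \approx 1.3913$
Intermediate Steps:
$Q{\left(t \right)} = 2 t$
$c{\left(u \right)} = \left(-3 + u\right)^{2}$
$\frac{24739 + c{\left(96 \right)}}{Q{\left(58 \right)} + 23882} = \frac{24739 + \left(-3 + 96\right)^{2}}{2 \cdot 58 + 23882} = \frac{24739 + 93^{2}}{116 + 23882} = \frac{24739 + 8649}{23998} = 33388 \cdot \frac{1}{23998} = \frac{16694}{11999}$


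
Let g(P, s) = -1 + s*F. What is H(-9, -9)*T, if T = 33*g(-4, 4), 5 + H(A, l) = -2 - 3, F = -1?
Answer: 1650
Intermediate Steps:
H(A, l) = -10 (H(A, l) = -5 + (-2 - 3) = -5 - 5 = -10)
g(P, s) = -1 - s (g(P, s) = -1 + s*(-1) = -1 - s)
T = -165 (T = 33*(-1 - 1*4) = 33*(-1 - 4) = 33*(-5) = -165)
H(-9, -9)*T = -10*(-165) = 1650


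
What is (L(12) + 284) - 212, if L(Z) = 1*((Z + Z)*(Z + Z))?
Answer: 648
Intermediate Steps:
L(Z) = 4*Z² (L(Z) = 1*((2*Z)*(2*Z)) = 1*(4*Z²) = 4*Z²)
(L(12) + 284) - 212 = (4*12² + 284) - 212 = (4*144 + 284) - 212 = (576 + 284) - 212 = 860 - 212 = 648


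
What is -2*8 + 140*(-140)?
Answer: -19616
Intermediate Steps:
-2*8 + 140*(-140) = -16 - 19600 = -19616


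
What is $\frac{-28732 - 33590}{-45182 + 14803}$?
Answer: $\frac{3666}{1787} \approx 2.0515$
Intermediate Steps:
$\frac{-28732 - 33590}{-45182 + 14803} = - \frac{62322}{-30379} = \left(-62322\right) \left(- \frac{1}{30379}\right) = \frac{3666}{1787}$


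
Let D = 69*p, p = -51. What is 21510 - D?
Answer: 25029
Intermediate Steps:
D = -3519 (D = 69*(-51) = -3519)
21510 - D = 21510 - 1*(-3519) = 21510 + 3519 = 25029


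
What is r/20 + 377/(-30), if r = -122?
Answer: -56/3 ≈ -18.667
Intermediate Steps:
r/20 + 377/(-30) = -122/20 + 377/(-30) = -122*1/20 + 377*(-1/30) = -61/10 - 377/30 = -56/3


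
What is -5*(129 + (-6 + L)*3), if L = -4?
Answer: -495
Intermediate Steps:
-5*(129 + (-6 + L)*3) = -5*(129 + (-6 - 4)*3) = -5*(129 - 10*3) = -5*(129 - 30) = -5*99 = -495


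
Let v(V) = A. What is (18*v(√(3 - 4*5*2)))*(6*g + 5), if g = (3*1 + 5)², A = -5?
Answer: -35010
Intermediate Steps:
v(V) = -5
g = 64 (g = (3 + 5)² = 8² = 64)
(18*v(√(3 - 4*5*2)))*(6*g + 5) = (18*(-5))*(6*64 + 5) = -90*(384 + 5) = -90*389 = -35010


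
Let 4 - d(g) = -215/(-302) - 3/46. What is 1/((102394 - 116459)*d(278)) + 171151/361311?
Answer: 322223544901/680265511470 ≈ 0.47367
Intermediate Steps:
d(g) = 11646/3473 (d(g) = 4 - (-215/(-302) - 3/46) = 4 - (-215*(-1/302) - 3*1/46) = 4 - (215/302 - 3/46) = 4 - 1*2246/3473 = 4 - 2246/3473 = 11646/3473)
1/((102394 - 116459)*d(278)) + 171151/361311 = 1/((102394 - 116459)*(11646/3473)) + 171151/361311 = (3473/11646)/(-14065) + 171151*(1/361311) = -1/14065*3473/11646 + 171151/361311 = -3473/163800990 + 171151/361311 = 322223544901/680265511470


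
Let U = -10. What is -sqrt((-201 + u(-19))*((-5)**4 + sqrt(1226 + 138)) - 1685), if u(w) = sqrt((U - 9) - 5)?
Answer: -sqrt(-1685 + (-201 + 2*I*sqrt(6))*(625 + 2*sqrt(341))) ≈ -4.4169 - 367.09*I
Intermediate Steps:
u(w) = 2*I*sqrt(6) (u(w) = sqrt((-10 - 9) - 5) = sqrt(-19 - 5) = sqrt(-24) = 2*I*sqrt(6))
-sqrt((-201 + u(-19))*((-5)**4 + sqrt(1226 + 138)) - 1685) = -sqrt((-201 + 2*I*sqrt(6))*((-5)**4 + sqrt(1226 + 138)) - 1685) = -sqrt((-201 + 2*I*sqrt(6))*(625 + sqrt(1364)) - 1685) = -sqrt((-201 + 2*I*sqrt(6))*(625 + 2*sqrt(341)) - 1685) = -sqrt(-1685 + (-201 + 2*I*sqrt(6))*(625 + 2*sqrt(341)))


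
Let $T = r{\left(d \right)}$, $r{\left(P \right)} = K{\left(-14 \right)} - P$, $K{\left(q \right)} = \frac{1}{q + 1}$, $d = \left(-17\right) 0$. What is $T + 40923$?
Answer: $\frac{531998}{13} \approx 40923.0$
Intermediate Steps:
$d = 0$
$K{\left(q \right)} = \frac{1}{1 + q}$
$r{\left(P \right)} = - \frac{1}{13} - P$ ($r{\left(P \right)} = \frac{1}{1 - 14} - P = \frac{1}{-13} - P = - \frac{1}{13} - P$)
$T = - \frac{1}{13}$ ($T = - \frac{1}{13} - 0 = - \frac{1}{13} + 0 = - \frac{1}{13} \approx -0.076923$)
$T + 40923 = - \frac{1}{13} + 40923 = \frac{531998}{13}$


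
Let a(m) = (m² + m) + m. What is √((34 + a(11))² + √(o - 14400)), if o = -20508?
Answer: √(31329 + 2*I*√8727) ≈ 177.0 + 0.5278*I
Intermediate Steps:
a(m) = m² + 2*m (a(m) = (m + m²) + m = m² + 2*m)
√((34 + a(11))² + √(o - 14400)) = √((34 + 11*(2 + 11))² + √(-20508 - 14400)) = √((34 + 11*13)² + √(-34908)) = √((34 + 143)² + 2*I*√8727) = √(177² + 2*I*√8727) = √(31329 + 2*I*√8727)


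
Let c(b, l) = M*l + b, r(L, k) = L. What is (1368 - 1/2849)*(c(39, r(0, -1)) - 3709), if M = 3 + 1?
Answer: -14303571770/2849 ≈ -5.0206e+6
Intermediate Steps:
M = 4
c(b, l) = b + 4*l (c(b, l) = 4*l + b = b + 4*l)
(1368 - 1/2849)*(c(39, r(0, -1)) - 3709) = (1368 - 1/2849)*((39 + 4*0) - 3709) = (1368 - 1*1/2849)*((39 + 0) - 3709) = (1368 - 1/2849)*(39 - 3709) = (3897431/2849)*(-3670) = -14303571770/2849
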